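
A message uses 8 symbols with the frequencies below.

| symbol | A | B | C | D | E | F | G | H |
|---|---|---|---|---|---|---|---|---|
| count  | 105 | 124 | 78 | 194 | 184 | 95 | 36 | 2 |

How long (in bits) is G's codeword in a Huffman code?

5

Build the tree from the bottom:
H(2) + G(36) → 38
38 + C(78) → 116
F(95) + A(105) → 200
116 + B(124) → 240
E(184) + D(194) → 378
200 + 240 → 440
378 + 440 → 818
The subtree containing G is merged 5 times, so code length = 5.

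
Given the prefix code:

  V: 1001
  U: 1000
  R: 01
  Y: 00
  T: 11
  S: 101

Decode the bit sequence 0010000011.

YUYT

Read left to right; each codeword is recognised as soon as it completes (prefix code):
  00→Y | 1000→U | 00→Y | 11→T
Decoded message: YUYT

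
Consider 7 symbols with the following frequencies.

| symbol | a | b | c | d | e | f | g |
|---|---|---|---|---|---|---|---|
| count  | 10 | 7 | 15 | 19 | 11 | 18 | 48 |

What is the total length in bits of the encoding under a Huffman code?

Merge the two smallest weights repeatedly:
combine b(7), a(10) → 17
combine e(11), c(15) → 26
combine 17, f(18) → 35
combine d(19), 26 → 45
combine 35, 45 → 80
combine g(48), 80 → 128
Each symbol's bit-cost is frequency × depth; summing gives 331 bits (equivalently 17 + 26 + 35 + 45 + 80 + 128).

331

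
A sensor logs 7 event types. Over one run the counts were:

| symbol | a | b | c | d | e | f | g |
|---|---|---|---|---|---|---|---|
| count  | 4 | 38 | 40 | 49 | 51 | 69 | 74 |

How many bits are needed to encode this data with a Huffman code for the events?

874

Greedily combine the two least-frequent nodes:
combine a(4), b(38) → 42
combine c(40), 42 → 82
combine d(49), e(51) → 100
combine f(69), g(74) → 143
combine 82, 100 → 182
combine 143, 182 → 325
The encoded length is the sum of every internal node's weight: 42 + 82 + 100 + 143 + 182 + 325 = 874 bits.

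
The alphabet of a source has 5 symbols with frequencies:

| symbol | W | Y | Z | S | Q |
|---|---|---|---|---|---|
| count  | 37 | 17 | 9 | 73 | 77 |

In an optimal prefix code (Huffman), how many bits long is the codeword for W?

Huffman merges, smallest pair first:
combine Z(9), Y(17) → 26
combine 26, W(37) → 63
combine 63, S(73) → 136
combine Q(77), 136 → 213
The subtree containing W is merged 3 times, so code length = 3.

3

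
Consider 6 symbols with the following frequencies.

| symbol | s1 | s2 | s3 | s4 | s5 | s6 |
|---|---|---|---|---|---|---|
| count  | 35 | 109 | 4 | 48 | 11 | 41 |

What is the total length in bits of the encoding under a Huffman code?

541

Merge the two smallest weights repeatedly:
combine s3(4), s5(11) → 15
combine 15, s1(35) → 50
combine s6(41), s4(48) → 89
combine 50, 89 → 139
combine s2(109), 139 → 248
The encoded length is the sum of every internal node's weight: 15 + 50 + 89 + 139 + 248 = 541 bits.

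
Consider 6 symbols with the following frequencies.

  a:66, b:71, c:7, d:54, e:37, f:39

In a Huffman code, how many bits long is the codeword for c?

4

Repeatedly merge the two smallest:
combine c(7), e(37) → 44
combine f(39), 44 → 83
combine d(54), a(66) → 120
combine b(71), 83 → 154
combine 120, 154 → 274
The subtree containing c is merged 4 times, so code length = 4.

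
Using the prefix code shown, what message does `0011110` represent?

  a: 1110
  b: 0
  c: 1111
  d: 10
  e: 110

bbcb

Read left to right; each codeword is recognised as soon as it completes (prefix code):
  0→b | 0→b | 1111→c | 0→b
Decoded message: bbcb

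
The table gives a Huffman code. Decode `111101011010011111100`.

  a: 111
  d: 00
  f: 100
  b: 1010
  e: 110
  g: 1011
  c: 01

abefaad

Read left to right; each codeword is recognised as soon as it completes (prefix code):
  111→a | 1010→b | 110→e | 100→f | 111→a | 111→a | 00→d
Decoded message: abefaad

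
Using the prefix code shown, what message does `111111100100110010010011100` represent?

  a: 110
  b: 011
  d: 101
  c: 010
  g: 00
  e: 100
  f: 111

Read left to right; each codeword is recognised as soon as it completes (prefix code):
  111→f | 111→f | 100→e | 100→e | 110→a | 010→c | 010→c | 011→b | 100→e
Decoded message: ffeeaccbe

ffeeaccbe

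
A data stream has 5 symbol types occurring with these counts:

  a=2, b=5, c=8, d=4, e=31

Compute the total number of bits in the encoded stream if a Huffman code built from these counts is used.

86

Merge the two smallest weights repeatedly:
a(2) + d(4) → 6
b(5) + 6 → 11
c(8) + 11 → 19
19 + e(31) → 50
Each symbol's bit-cost is frequency × depth; summing gives 86 bits (equivalently 6 + 11 + 19 + 50).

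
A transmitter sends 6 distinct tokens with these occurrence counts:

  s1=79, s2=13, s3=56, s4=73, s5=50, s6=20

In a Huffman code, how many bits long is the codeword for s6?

4

Build the tree from the bottom:
combine s2(13), s6(20) → 33
combine 33, s5(50) → 83
combine s3(56), s4(73) → 129
combine s1(79), 83 → 162
combine 129, 162 → 291
s6 sits 4 levels below the root, so its codeword is 4 bits.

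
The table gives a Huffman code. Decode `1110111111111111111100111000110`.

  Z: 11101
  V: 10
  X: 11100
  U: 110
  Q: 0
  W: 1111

Read left to right; each codeword is recognised as soon as it completes (prefix code):
  11101→Z | 1111→W | 1111→W | 1111→W | 11100→X | 11100→X | 0→Q | 110→U
Decoded message: ZWWWXXQU

ZWWWXXQU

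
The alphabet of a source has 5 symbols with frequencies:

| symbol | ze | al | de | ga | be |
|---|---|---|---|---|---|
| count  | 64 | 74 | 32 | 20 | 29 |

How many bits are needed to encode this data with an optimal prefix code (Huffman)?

487

Build the Huffman tree bottom-up:
merge ga(20) and be(29): 49
merge de(32) and 49: 81
merge ze(64) and al(74): 138
merge 81 and 138: 219
The encoded length is the sum of every internal node's weight: 49 + 81 + 138 + 219 = 487 bits.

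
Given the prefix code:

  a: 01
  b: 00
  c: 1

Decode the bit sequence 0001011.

baac

Read left to right; each codeword is recognised as soon as it completes (prefix code):
  00→b | 01→a | 01→a | 1→c
Decoded message: baac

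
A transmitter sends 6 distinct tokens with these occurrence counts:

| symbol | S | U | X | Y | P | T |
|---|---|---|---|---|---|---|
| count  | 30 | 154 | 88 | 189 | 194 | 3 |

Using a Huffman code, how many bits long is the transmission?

Build the Huffman tree bottom-up:
combine T(3), S(30) → 33
combine 33, X(88) → 121
combine 121, U(154) → 275
combine Y(189), P(194) → 383
combine 275, 383 → 658
Total encoded bits = sum of merged weights = 33 + 121 + 275 + 383 + 658 = 1470.

1470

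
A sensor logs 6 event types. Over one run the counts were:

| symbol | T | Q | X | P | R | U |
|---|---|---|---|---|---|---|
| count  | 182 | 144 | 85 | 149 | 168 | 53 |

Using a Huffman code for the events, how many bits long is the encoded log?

1982

Build the Huffman tree bottom-up:
U(53) + X(85) → 138
138 + Q(144) → 282
P(149) + R(168) → 317
T(182) + 282 → 464
317 + 464 → 781
Each symbol's bit-cost is frequency × depth; summing gives 1982 bits (equivalently 138 + 282 + 317 + 464 + 781).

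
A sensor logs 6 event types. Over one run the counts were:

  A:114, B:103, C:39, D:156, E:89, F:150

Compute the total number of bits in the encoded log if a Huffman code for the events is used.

1647

Build the Huffman tree bottom-up:
combine C(39), E(89) → 128
combine B(103), A(114) → 217
combine 128, F(150) → 278
combine D(156), 217 → 373
combine 278, 373 → 651
The encoded length is the sum of every internal node's weight: 128 + 217 + 278 + 373 + 651 = 1647 bits.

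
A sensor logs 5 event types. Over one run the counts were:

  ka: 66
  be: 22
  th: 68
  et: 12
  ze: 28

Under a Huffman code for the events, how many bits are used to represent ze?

3

Repeatedly merge the two smallest:
merge et(12) and be(22): 34
merge ze(28) and 34: 62
merge 62 and ka(66): 128
merge th(68) and 128: 196
ze sits 3 levels below the root, so its codeword is 3 bits.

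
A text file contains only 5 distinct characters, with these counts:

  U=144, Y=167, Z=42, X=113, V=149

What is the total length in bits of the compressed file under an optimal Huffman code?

Greedily combine the two least-frequent nodes:
combine Z(42), X(113) → 155
combine U(144), V(149) → 293
combine 155, Y(167) → 322
combine 293, 322 → 615
Each symbol's bit-cost is frequency × depth; summing gives 1385 bits (equivalently 155 + 293 + 322 + 615).

1385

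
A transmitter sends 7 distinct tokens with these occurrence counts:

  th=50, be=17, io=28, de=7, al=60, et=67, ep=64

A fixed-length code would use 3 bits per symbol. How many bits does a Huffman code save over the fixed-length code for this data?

Fixed-length: 3 bits × 293 symbols = 879 bits.
Huffman merges:
merge de(7) and be(17): 24
merge 24 and io(28): 52
merge th(50) and 52: 102
merge al(60) and ep(64): 124
merge et(67) and 102: 169
merge 124 and 169: 293
Huffman total = 24 + 52 + 102 + 124 + 169 + 293 = 764 bits.
Saving = 879 − 764 = 115 bits.

115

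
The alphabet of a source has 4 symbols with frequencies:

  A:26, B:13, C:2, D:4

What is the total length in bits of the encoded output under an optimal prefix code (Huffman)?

Merge the two smallest weights repeatedly:
combine C(2), D(4) → 6
combine 6, B(13) → 19
combine 19, A(26) → 45
Total encoded bits = sum of merged weights = 6 + 19 + 45 = 70.

70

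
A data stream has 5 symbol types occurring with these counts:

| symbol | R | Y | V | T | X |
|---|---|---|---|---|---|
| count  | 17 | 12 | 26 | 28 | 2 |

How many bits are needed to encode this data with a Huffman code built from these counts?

184

Build the Huffman tree bottom-up:
X(2) + Y(12) → 14
14 + R(17) → 31
V(26) + T(28) → 54
31 + 54 → 85
The encoded length is the sum of every internal node's weight: 14 + 31 + 54 + 85 = 184 bits.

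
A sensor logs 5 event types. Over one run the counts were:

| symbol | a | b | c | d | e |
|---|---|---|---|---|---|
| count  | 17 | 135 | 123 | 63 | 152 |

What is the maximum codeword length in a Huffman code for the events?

Merge the two lowest-weight nodes at each step:
a(17) + d(63) → 80
80 + c(123) → 203
b(135) + e(152) → 287
203 + 287 → 490
The rarest symbols sit at the bottom; the longest codeword is 3 bits.

3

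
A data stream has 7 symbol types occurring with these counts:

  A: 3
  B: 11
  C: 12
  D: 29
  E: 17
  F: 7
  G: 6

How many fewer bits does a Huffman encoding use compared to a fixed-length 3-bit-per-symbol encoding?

Fixed-length: 3 bits × 85 symbols = 255 bits.
Huffman merges:
merge A(3) and G(6): 9
merge F(7) and 9: 16
merge B(11) and C(12): 23
merge 16 and E(17): 33
merge 23 and D(29): 52
merge 33 and 52: 85
Huffman total = 9 + 16 + 23 + 33 + 52 + 85 = 218 bits.
Saving = 255 − 218 = 37 bits.

37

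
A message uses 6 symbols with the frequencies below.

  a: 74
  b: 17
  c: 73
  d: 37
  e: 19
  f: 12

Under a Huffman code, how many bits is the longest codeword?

Merge the two lowest-weight nodes at each step:
merge f(12) and b(17): 29
merge e(19) and 29: 48
merge d(37) and 48: 85
merge c(73) and a(74): 147
merge 85 and 147: 232
The first pair merged (f, b) ends up deepest, at depth 4.

4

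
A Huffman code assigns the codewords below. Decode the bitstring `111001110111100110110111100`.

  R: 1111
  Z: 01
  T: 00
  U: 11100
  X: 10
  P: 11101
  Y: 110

Read left to right; each codeword is recognised as soon as it completes (prefix code):
  11100→U | 11101→P | 11100→U | 110→Y | 110→Y | 1111→R | 00→T
Decoded message: UPUYYRT

UPUYYRT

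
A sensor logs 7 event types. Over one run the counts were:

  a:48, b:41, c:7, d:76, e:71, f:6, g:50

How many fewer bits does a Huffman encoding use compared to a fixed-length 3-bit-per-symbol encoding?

134

Fixed-length: 3 bits × 299 symbols = 897 bits.
Huffman merges:
f(6) + c(7) → 13
13 + b(41) → 54
a(48) + g(50) → 98
54 + e(71) → 125
d(76) + 98 → 174
125 + 174 → 299
Huffman total = 13 + 54 + 98 + 125 + 174 + 299 = 763 bits.
Saving = 897 − 763 = 134 bits.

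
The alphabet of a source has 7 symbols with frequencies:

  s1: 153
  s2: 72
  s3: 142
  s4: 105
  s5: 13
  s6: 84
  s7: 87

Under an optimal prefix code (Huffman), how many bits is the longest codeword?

Merge the two lowest-weight nodes at each step:
s5(13) + s2(72) → 85
s6(84) + 85 → 169
s7(87) + s4(105) → 192
s3(142) + s1(153) → 295
169 + 192 → 361
295 + 361 → 656
Maximum depth reached is 4.

4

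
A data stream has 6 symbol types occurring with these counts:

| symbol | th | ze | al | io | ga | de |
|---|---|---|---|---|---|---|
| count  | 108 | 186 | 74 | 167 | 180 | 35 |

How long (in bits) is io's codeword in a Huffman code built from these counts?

2

Huffman merges, smallest pair first:
combine de(35), al(74) → 109
combine th(108), 109 → 217
combine io(167), ga(180) → 347
combine ze(186), 217 → 403
combine 347, 403 → 750
io sits 2 levels below the root, so its codeword is 2 bits.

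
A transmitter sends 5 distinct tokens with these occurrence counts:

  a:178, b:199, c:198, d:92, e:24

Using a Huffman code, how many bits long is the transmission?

Merge the two smallest weights repeatedly:
combine e(24), d(92) → 116
combine 116, a(178) → 294
combine c(198), b(199) → 397
combine 294, 397 → 691
Each symbol's bit-cost is frequency × depth; summing gives 1498 bits (equivalently 116 + 294 + 397 + 691).

1498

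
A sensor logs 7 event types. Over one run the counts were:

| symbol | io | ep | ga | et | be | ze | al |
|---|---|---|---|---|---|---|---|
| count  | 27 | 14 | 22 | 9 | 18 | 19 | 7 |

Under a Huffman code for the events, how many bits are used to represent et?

4

Huffman merges, smallest pair first:
merge al(7) and et(9): 16
merge ep(14) and 16: 30
merge be(18) and ze(19): 37
merge ga(22) and io(27): 49
merge 30 and 37: 67
merge 49 and 67: 116
The subtree containing et is merged 4 times, so code length = 4.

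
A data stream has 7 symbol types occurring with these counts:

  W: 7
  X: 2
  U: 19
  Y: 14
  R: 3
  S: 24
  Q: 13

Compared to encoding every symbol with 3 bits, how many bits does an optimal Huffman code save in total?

40

Fixed-length: 3 bits × 82 symbols = 246 bits.
Huffman merges:
merge X(2) and R(3): 5
merge 5 and W(7): 12
merge 12 and Q(13): 25
merge Y(14) and U(19): 33
merge S(24) and 25: 49
merge 33 and 49: 82
Huffman total = 5 + 12 + 25 + 33 + 49 + 82 = 206 bits.
Saving = 246 − 206 = 40 bits.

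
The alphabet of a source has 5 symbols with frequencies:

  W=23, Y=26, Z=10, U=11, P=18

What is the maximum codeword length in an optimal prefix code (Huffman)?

Merge the two lowest-weight nodes at each step:
merge Z(10) and U(11): 21
merge P(18) and 21: 39
merge W(23) and Y(26): 49
merge 39 and 49: 88
The rarest symbols sit at the bottom; the longest codeword is 3 bits.

3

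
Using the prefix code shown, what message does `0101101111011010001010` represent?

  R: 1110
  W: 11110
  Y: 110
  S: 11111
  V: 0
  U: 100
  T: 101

VTTRYUVTV

Read left to right; each codeword is recognised as soon as it completes (prefix code):
  0→V | 101→T | 101→T | 1110→R | 110→Y | 100→U | 0→V | 101→T | 0→V
Decoded message: VTTRYUVTV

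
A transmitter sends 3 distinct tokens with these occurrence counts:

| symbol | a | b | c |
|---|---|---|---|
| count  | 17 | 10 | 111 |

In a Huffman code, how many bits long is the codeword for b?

2

Build the tree from the bottom:
merge b(10) and a(17): 27
merge 27 and c(111): 138
b's leaf is at depth 2, giving a 2-bit codeword.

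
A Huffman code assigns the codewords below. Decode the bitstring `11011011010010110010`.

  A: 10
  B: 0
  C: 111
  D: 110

Read left to right; each codeword is recognised as soon as it completes (prefix code):
  110→D | 110→D | 110→D | 10→A | 0→B | 10→A | 110→D | 0→B | 10→A
Decoded message: DDDABADBA

DDDABADBA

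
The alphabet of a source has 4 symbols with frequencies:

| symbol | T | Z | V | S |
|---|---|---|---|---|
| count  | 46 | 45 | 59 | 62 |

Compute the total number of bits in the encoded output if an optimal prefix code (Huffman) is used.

424

Build the Huffman tree bottom-up:
merge Z(45) and T(46): 91
merge V(59) and S(62): 121
merge 91 and 121: 212
Each symbol's bit-cost is frequency × depth; summing gives 424 bits (equivalently 91 + 121 + 212).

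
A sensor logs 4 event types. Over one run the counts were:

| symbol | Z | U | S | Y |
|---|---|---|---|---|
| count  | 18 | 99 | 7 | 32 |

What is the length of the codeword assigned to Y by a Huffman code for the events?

Build the tree from the bottom:
S(7) + Z(18) → 25
25 + Y(32) → 57
57 + U(99) → 156
Y's leaf is at depth 2, giving a 2-bit codeword.

2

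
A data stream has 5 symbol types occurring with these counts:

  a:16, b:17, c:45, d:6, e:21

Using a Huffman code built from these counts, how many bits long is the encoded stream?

Build the Huffman tree bottom-up:
d(6) + a(16) → 22
b(17) + e(21) → 38
22 + 38 → 60
c(45) + 60 → 105
The encoded length is the sum of every internal node's weight: 22 + 38 + 60 + 105 = 225 bits.

225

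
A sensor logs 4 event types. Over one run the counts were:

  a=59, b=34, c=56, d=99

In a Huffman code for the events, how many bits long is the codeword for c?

Repeatedly merge the two smallest:
b(34) + c(56) → 90
a(59) + 90 → 149
d(99) + 149 → 248
c's leaf is at depth 3, giving a 3-bit codeword.

3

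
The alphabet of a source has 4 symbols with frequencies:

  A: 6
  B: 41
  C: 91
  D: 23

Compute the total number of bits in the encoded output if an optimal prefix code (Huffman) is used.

260

Build the Huffman tree bottom-up:
merge A(6) and D(23): 29
merge 29 and B(41): 70
merge 70 and C(91): 161
The encoded length is the sum of every internal node's weight: 29 + 70 + 161 = 260 bits.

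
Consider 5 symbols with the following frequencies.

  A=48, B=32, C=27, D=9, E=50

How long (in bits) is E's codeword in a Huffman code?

Huffman merges, smallest pair first:
merge D(9) and C(27): 36
merge B(32) and 36: 68
merge A(48) and E(50): 98
merge 68 and 98: 166
The subtree containing E is merged 2 times, so code length = 2.

2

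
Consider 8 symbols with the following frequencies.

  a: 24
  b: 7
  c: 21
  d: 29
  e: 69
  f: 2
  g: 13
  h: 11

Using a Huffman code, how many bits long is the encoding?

452

Greedily combine the two least-frequent nodes:
merge f(2) and b(7): 9
merge 9 and h(11): 20
merge g(13) and 20: 33
merge c(21) and a(24): 45
merge d(29) and 33: 62
merge 45 and 62: 107
merge e(69) and 107: 176
Total encoded bits = sum of merged weights = 9 + 20 + 33 + 45 + 62 + 107 + 176 = 452.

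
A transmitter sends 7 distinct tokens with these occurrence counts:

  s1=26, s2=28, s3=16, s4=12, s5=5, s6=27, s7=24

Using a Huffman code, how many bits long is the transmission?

376

Build the Huffman tree bottom-up:
combine s5(5), s4(12) → 17
combine s3(16), 17 → 33
combine s7(24), s1(26) → 50
combine s6(27), s2(28) → 55
combine 33, 50 → 83
combine 55, 83 → 138
Each symbol's bit-cost is frequency × depth; summing gives 376 bits (equivalently 17 + 33 + 50 + 55 + 83 + 138).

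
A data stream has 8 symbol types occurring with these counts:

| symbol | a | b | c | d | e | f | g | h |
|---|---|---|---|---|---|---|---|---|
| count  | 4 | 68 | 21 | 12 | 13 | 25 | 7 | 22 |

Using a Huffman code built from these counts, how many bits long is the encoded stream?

Merge the two smallest weights repeatedly:
a(4) + g(7) → 11
11 + d(12) → 23
e(13) + c(21) → 34
h(22) + 23 → 45
f(25) + 34 → 59
45 + 59 → 104
b(68) + 104 → 172
The encoded length is the sum of every internal node's weight: 11 + 23 + 34 + 45 + 59 + 104 + 172 = 448 bits.

448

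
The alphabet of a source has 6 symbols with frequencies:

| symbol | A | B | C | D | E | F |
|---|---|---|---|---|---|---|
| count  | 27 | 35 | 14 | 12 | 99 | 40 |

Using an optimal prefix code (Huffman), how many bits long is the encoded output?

Greedily combine the two least-frequent nodes:
combine D(12), C(14) → 26
combine 26, A(27) → 53
combine B(35), F(40) → 75
combine 53, 75 → 128
combine E(99), 128 → 227
The encoded length is the sum of every internal node's weight: 26 + 53 + 75 + 128 + 227 = 509 bits.

509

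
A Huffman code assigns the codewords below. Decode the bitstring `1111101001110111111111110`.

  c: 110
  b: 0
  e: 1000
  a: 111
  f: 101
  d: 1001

acdcaaac

Read left to right; each codeword is recognised as soon as it completes (prefix code):
  111→a | 110→c | 1001→d | 110→c | 111→a | 111→a | 111→a | 110→c
Decoded message: acdcaaac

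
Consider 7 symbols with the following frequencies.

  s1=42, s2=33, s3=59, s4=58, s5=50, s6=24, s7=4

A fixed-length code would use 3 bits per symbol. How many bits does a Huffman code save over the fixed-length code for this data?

89

Fixed-length: 3 bits × 270 symbols = 810 bits.
Huffman merges:
merge s7(4) and s6(24): 28
merge 28 and s2(33): 61
merge s1(42) and s5(50): 92
merge s4(58) and s3(59): 117
merge 61 and 92: 153
merge 117 and 153: 270
Huffman total = 28 + 61 + 92 + 117 + 153 + 270 = 721 bits.
Saving = 810 − 721 = 89 bits.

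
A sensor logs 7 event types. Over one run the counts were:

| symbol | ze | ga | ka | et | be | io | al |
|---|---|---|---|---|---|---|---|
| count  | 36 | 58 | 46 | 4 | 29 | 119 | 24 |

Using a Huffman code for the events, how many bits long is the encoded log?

795

Greedily combine the two least-frequent nodes:
combine et(4), al(24) → 28
combine 28, be(29) → 57
combine ze(36), ka(46) → 82
combine 57, ga(58) → 115
combine 82, 115 → 197
combine io(119), 197 → 316
Each symbol's bit-cost is frequency × depth; summing gives 795 bits (equivalently 28 + 57 + 82 + 115 + 197 + 316).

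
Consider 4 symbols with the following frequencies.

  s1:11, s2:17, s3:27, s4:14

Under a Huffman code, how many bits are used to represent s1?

3

Repeatedly merge the two smallest:
merge s1(11) and s4(14): 25
merge s2(17) and 25: 42
merge s3(27) and 42: 69
s1's leaf is at depth 3, giving a 3-bit codeword.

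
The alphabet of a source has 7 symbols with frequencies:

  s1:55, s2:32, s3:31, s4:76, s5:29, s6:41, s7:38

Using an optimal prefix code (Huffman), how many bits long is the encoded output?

830

Greedily combine the two least-frequent nodes:
combine s5(29), s3(31) → 60
combine s2(32), s7(38) → 70
combine s6(41), s1(55) → 96
combine 60, 70 → 130
combine s4(76), 96 → 172
combine 130, 172 → 302
The encoded length is the sum of every internal node's weight: 60 + 70 + 96 + 130 + 172 + 302 = 830 bits.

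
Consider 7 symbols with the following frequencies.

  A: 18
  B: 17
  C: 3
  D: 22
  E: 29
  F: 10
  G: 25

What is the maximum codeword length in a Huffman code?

Merge the two lowest-weight nodes at each step:
combine C(3), F(10) → 13
combine 13, B(17) → 30
combine A(18), D(22) → 40
combine G(25), E(29) → 54
combine 30, 40 → 70
combine 54, 70 → 124
The rarest symbols sit at the bottom; the longest codeword is 4 bits.

4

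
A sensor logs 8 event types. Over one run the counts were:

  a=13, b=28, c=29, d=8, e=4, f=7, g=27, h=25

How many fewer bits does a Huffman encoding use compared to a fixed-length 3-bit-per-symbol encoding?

Fixed-length: 3 bits × 141 symbols = 423 bits.
Huffman merges:
combine e(4), f(7) → 11
combine d(8), 11 → 19
combine a(13), 19 → 32
combine h(25), g(27) → 52
combine b(28), c(29) → 57
combine 32, 52 → 84
combine 57, 84 → 141
Huffman total = 11 + 19 + 32 + 52 + 57 + 84 + 141 = 396 bits.
Saving = 423 − 396 = 27 bits.

27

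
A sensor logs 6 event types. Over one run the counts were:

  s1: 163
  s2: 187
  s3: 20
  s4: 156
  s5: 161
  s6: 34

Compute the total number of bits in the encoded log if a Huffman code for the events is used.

Merge the two smallest weights repeatedly:
combine s3(20), s6(34) → 54
combine 54, s4(156) → 210
combine s5(161), s1(163) → 324
combine s2(187), 210 → 397
combine 324, 397 → 721
Each symbol's bit-cost is frequency × depth; summing gives 1706 bits (equivalently 54 + 210 + 324 + 397 + 721).

1706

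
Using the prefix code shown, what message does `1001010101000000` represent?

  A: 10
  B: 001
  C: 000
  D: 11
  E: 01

AEEEECC

Read left to right; each codeword is recognised as soon as it completes (prefix code):
  10→A | 01→E | 01→E | 01→E | 01→E | 000→C | 000→C
Decoded message: AEEEECC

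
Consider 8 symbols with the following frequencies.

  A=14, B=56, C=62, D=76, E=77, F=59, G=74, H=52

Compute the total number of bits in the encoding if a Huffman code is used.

Build the Huffman tree bottom-up:
A(14) + H(52) → 66
B(56) + F(59) → 115
C(62) + 66 → 128
G(74) + D(76) → 150
E(77) + 115 → 192
128 + 150 → 278
192 + 278 → 470
The encoded length is the sum of every internal node's weight: 66 + 115 + 128 + 150 + 192 + 278 + 470 = 1399 bits.

1399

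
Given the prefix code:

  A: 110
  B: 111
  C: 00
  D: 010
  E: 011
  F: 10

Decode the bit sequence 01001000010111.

DDCDB

Read left to right; each codeword is recognised as soon as it completes (prefix code):
  010→D | 010→D | 00→C | 010→D | 111→B
Decoded message: DDCDB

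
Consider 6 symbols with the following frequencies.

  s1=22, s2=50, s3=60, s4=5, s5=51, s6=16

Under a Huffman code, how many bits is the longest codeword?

Merge the two lowest-weight nodes at each step:
merge s4(5) and s6(16): 21
merge 21 and s1(22): 43
merge 43 and s2(50): 93
merge s5(51) and s3(60): 111
merge 93 and 111: 204
The rarest symbols sit at the bottom; the longest codeword is 4 bits.

4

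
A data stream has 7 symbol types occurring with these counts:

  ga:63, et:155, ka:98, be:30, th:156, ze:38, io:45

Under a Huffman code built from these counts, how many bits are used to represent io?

3

Repeatedly merge the two smallest:
be(30) + ze(38) → 68
io(45) + ga(63) → 108
68 + ka(98) → 166
108 + et(155) → 263
th(156) + 166 → 322
263 + 322 → 585
io's leaf is at depth 3, giving a 3-bit codeword.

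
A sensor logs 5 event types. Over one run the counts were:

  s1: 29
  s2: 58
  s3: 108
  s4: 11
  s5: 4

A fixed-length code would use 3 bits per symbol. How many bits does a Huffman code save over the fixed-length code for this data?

259

Fixed-length: 3 bits × 210 symbols = 630 bits.
Huffman merges:
combine s5(4), s4(11) → 15
combine 15, s1(29) → 44
combine 44, s2(58) → 102
combine 102, s3(108) → 210
Huffman total = 15 + 44 + 102 + 210 = 371 bits.
Saving = 630 − 371 = 259 bits.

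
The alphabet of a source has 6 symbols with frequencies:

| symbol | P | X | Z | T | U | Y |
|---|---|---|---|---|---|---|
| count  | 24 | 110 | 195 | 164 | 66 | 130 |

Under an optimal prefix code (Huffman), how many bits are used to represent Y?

2

Huffman merges, smallest pair first:
combine P(24), U(66) → 90
combine 90, X(110) → 200
combine Y(130), T(164) → 294
combine Z(195), 200 → 395
combine 294, 395 → 689
Y sits 2 levels below the root, so its codeword is 2 bits.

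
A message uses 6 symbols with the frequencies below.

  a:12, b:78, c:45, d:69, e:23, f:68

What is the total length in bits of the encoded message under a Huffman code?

705

Build the Huffman tree bottom-up:
combine a(12), e(23) → 35
combine 35, c(45) → 80
combine f(68), d(69) → 137
combine b(78), 80 → 158
combine 137, 158 → 295
Each symbol's bit-cost is frequency × depth; summing gives 705 bits (equivalently 35 + 80 + 137 + 158 + 295).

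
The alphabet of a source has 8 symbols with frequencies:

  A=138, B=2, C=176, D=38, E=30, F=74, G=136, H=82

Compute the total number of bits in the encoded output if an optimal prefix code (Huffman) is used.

1816

Merge the two smallest weights repeatedly:
B(2) + E(30) → 32
32 + D(38) → 70
70 + F(74) → 144
H(82) + G(136) → 218
A(138) + 144 → 282
C(176) + 218 → 394
282 + 394 → 676
The encoded length is the sum of every internal node's weight: 32 + 70 + 144 + 218 + 282 + 394 + 676 = 1816 bits.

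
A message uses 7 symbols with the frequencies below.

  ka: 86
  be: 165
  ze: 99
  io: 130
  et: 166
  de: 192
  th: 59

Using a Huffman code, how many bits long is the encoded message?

2478

Merge the two smallest weights repeatedly:
combine th(59), ka(86) → 145
combine ze(99), io(130) → 229
combine 145, be(165) → 310
combine et(166), de(192) → 358
combine 229, 310 → 539
combine 358, 539 → 897
Total encoded bits = sum of merged weights = 145 + 229 + 310 + 358 + 539 + 897 = 2478.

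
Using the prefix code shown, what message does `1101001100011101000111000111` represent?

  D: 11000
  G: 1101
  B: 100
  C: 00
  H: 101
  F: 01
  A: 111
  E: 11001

GCDAFCFDA

Read left to right; each codeword is recognised as soon as it completes (prefix code):
  1101→G | 00→C | 11000→D | 111→A | 01→F | 00→C | 01→F | 11000→D | 111→A
Decoded message: GCDAFCFDA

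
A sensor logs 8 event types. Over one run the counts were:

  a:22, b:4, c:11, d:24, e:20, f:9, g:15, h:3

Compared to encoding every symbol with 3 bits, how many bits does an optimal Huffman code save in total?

23

Fixed-length: 3 bits × 108 symbols = 324 bits.
Huffman merges:
combine h(3), b(4) → 7
combine 7, f(9) → 16
combine c(11), g(15) → 26
combine 16, e(20) → 36
combine a(22), d(24) → 46
combine 26, 36 → 62
combine 46, 62 → 108
Huffman total = 7 + 16 + 26 + 36 + 46 + 62 + 108 = 301 bits.
Saving = 324 − 301 = 23 bits.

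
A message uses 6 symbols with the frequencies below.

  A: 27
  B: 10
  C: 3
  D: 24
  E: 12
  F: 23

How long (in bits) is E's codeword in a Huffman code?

3

Build the tree from the bottom:
C(3) + B(10) → 13
E(12) + 13 → 25
F(23) + D(24) → 47
25 + A(27) → 52
47 + 52 → 99
E sits 3 levels below the root, so its codeword is 3 bits.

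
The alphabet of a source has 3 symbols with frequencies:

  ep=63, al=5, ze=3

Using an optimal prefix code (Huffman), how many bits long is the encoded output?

79

Greedily combine the two least-frequent nodes:
merge ze(3) and al(5): 8
merge 8 and ep(63): 71
Each symbol's bit-cost is frequency × depth; summing gives 79 bits (equivalently 8 + 71).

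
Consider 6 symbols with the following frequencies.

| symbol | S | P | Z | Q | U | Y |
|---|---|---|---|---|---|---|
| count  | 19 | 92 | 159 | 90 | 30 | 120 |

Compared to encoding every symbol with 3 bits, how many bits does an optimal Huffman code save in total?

322

Fixed-length: 3 bits × 510 symbols = 1530 bits.
Huffman merges:
merge S(19) and U(30): 49
merge 49 and Q(90): 139
merge P(92) and Y(120): 212
merge 139 and Z(159): 298
merge 212 and 298: 510
Huffman total = 49 + 139 + 212 + 298 + 510 = 1208 bits.
Saving = 1530 − 1208 = 322 bits.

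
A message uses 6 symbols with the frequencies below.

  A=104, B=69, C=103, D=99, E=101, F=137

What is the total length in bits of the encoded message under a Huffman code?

1598

Greedily combine the two least-frequent nodes:
merge B(69) and D(99): 168
merge E(101) and C(103): 204
merge A(104) and F(137): 241
merge 168 and 204: 372
merge 241 and 372: 613
Total encoded bits = sum of merged weights = 168 + 204 + 241 + 372 + 613 = 1598.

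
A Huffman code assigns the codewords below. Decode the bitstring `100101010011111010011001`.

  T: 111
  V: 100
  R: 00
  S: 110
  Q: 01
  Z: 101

VZQRTSVSQ

Read left to right; each codeword is recognised as soon as it completes (prefix code):
  100→V | 101→Z | 01→Q | 00→R | 111→T | 110→S | 100→V | 110→S | 01→Q
Decoded message: VZQRTSVSQ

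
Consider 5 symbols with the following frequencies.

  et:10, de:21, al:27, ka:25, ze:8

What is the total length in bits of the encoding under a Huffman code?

Build the Huffman tree bottom-up:
combine ze(8), et(10) → 18
combine 18, de(21) → 39
combine ka(25), al(27) → 52
combine 39, 52 → 91
The encoded length is the sum of every internal node's weight: 18 + 39 + 52 + 91 = 200 bits.

200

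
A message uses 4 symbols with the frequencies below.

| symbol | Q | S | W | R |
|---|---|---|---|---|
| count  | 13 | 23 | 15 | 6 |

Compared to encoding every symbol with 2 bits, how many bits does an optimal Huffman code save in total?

Fixed-length: 2 bits × 57 symbols = 114 bits.
Huffman merges:
merge R(6) and Q(13): 19
merge W(15) and 19: 34
merge S(23) and 34: 57
Huffman total = 19 + 34 + 57 = 110 bits.
Saving = 114 − 110 = 4 bits.

4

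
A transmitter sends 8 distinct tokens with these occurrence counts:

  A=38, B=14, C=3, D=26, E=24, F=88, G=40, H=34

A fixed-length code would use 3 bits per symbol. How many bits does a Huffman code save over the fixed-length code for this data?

71

Fixed-length: 3 bits × 267 symbols = 801 bits.
Huffman merges:
merge C(3) and B(14): 17
merge 17 and E(24): 41
merge D(26) and H(34): 60
merge A(38) and G(40): 78
merge 41 and 60: 101
merge 78 and F(88): 166
merge 101 and 166: 267
Huffman total = 17 + 41 + 60 + 78 + 101 + 166 + 267 = 730 bits.
Saving = 801 − 730 = 71 bits.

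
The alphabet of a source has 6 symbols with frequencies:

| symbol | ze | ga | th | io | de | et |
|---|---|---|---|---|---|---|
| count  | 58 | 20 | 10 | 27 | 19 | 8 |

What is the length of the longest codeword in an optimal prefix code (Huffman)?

Merge the two lowest-weight nodes at each step:
et(8) + th(10) → 18
18 + de(19) → 37
ga(20) + io(27) → 47
37 + 47 → 84
ze(58) + 84 → 142
The first pair merged (et, th) ends up deepest, at depth 4.

4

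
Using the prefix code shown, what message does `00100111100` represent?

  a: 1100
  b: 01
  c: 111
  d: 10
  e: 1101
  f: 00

Read left to right; each codeword is recognised as soon as it completes (prefix code):
  00→f | 10→d | 01→b | 111→c | 00→f
Decoded message: fdbcf

fdbcf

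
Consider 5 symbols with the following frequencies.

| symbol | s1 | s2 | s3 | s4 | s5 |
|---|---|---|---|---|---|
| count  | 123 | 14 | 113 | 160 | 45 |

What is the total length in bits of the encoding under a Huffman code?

969

Greedily combine the two least-frequent nodes:
s2(14) + s5(45) → 59
59 + s3(113) → 172
s1(123) + s4(160) → 283
172 + 283 → 455
The encoded length is the sum of every internal node's weight: 59 + 172 + 283 + 455 = 969 bits.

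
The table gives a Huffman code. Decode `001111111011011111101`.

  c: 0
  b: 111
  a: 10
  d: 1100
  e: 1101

ccbbaebe

Read left to right; each codeword is recognised as soon as it completes (prefix code):
  0→c | 0→c | 111→b | 111→b | 10→a | 1101→e | 111→b | 1101→e
Decoded message: ccbbaebe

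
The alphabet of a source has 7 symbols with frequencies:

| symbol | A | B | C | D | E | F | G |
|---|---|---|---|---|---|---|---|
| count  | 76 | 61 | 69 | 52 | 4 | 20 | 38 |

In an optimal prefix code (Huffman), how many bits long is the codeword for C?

2

Repeatedly merge the two smallest:
E(4) + F(20) → 24
24 + G(38) → 62
D(52) + B(61) → 113
62 + C(69) → 131
A(76) + 113 → 189
131 + 189 → 320
C's leaf is at depth 2, giving a 2-bit codeword.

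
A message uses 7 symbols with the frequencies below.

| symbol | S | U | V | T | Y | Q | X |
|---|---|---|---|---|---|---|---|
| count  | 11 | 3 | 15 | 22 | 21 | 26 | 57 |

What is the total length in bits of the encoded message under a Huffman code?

394

Greedily combine the two least-frequent nodes:
merge U(3) and S(11): 14
merge 14 and V(15): 29
merge Y(21) and T(22): 43
merge Q(26) and 29: 55
merge 43 and 55: 98
merge X(57) and 98: 155
Total encoded bits = sum of merged weights = 14 + 29 + 43 + 55 + 98 + 155 = 394.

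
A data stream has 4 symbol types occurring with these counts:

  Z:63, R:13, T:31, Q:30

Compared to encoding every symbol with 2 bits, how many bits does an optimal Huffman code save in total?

Fixed-length: 2 bits × 137 symbols = 274 bits.
Huffman merges:
R(13) + Q(30) → 43
T(31) + 43 → 74
Z(63) + 74 → 137
Huffman total = 43 + 74 + 137 = 254 bits.
Saving = 274 − 254 = 20 bits.

20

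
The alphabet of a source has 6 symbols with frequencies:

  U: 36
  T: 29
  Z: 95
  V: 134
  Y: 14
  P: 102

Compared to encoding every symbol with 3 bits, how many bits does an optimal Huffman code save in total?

288

Fixed-length: 3 bits × 410 symbols = 1230 bits.
Huffman merges:
combine Y(14), T(29) → 43
combine U(36), 43 → 79
combine 79, Z(95) → 174
combine P(102), V(134) → 236
combine 174, 236 → 410
Huffman total = 43 + 79 + 174 + 236 + 410 = 942 bits.
Saving = 1230 − 942 = 288 bits.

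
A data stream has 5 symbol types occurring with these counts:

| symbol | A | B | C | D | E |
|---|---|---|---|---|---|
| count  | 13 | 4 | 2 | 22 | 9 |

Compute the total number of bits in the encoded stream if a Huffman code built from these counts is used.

Merge the two smallest weights repeatedly:
combine C(2), B(4) → 6
combine 6, E(9) → 15
combine A(13), 15 → 28
combine D(22), 28 → 50
Each symbol's bit-cost is frequency × depth; summing gives 99 bits (equivalently 6 + 15 + 28 + 50).

99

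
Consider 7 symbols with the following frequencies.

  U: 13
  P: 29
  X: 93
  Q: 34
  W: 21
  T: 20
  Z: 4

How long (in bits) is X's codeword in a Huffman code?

Huffman merges, smallest pair first:
combine Z(4), U(13) → 17
combine 17, T(20) → 37
combine W(21), P(29) → 50
combine Q(34), 37 → 71
combine 50, 71 → 121
combine X(93), 121 → 214
X is merged only at the final step, so code length = 1.

1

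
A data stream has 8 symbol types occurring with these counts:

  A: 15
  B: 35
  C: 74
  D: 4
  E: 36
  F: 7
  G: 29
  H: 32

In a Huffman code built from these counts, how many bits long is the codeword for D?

5

Build the tree from the bottom:
merge D(4) and F(7): 11
merge 11 and A(15): 26
merge 26 and G(29): 55
merge H(32) and B(35): 67
merge E(36) and 55: 91
merge 67 and C(74): 141
merge 91 and 141: 232
D's leaf is at depth 5, giving a 5-bit codeword.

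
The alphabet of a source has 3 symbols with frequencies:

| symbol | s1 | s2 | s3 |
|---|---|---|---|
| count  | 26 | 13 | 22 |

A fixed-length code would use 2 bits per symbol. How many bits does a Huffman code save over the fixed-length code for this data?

Fixed-length: 2 bits × 61 symbols = 122 bits.
Huffman merges:
merge s2(13) and s3(22): 35
merge s1(26) and 35: 61
Huffman total = 35 + 61 = 96 bits.
Saving = 122 − 96 = 26 bits.

26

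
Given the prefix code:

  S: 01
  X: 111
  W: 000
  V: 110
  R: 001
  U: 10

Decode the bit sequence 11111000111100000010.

Read left to right; each codeword is recognised as soon as it completes (prefix code):
  111→X | 110→V | 001→R | 111→X | 000→W | 000→W | 10→U
Decoded message: XVRXWWU

XVRXWWU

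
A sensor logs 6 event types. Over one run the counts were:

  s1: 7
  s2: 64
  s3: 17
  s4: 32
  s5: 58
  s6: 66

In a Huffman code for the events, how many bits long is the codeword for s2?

2

Build the tree from the bottom:
merge s1(7) and s3(17): 24
merge 24 and s4(32): 56
merge 56 and s5(58): 114
merge s2(64) and s6(66): 130
merge 114 and 130: 244
s2's leaf is at depth 2, giving a 2-bit codeword.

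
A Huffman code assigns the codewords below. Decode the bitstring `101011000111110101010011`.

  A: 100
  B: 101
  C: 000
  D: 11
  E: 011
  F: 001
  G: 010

BECDDBGAD

Read left to right; each codeword is recognised as soon as it completes (prefix code):
  101→B | 011→E | 000→C | 11→D | 11→D | 101→B | 010→G | 100→A | 11→D
Decoded message: BECDDBGAD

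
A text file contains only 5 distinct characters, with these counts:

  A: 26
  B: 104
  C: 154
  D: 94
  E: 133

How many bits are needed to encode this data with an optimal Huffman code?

Build the Huffman tree bottom-up:
combine A(26), D(94) → 120
combine B(104), 120 → 224
combine E(133), C(154) → 287
combine 224, 287 → 511
Each symbol's bit-cost is frequency × depth; summing gives 1142 bits (equivalently 120 + 224 + 287 + 511).

1142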